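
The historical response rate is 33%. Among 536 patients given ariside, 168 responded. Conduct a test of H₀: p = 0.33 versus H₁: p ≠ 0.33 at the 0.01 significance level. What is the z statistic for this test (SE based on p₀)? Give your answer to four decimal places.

p̂ = 168/536 = 0.313433.
Under H₀, SE = √(0.33·0.67/536) = √(0.0004125) = 0.020310.
z = (0.313433 − 0.33)/0.020310 = -0.016567/0.020310 = -0.8157.
Two-sided p-value ≈ 2·Φ(−0.816) = 0.4147. With α = 0.01, fail to reject H₀.

z = -0.8157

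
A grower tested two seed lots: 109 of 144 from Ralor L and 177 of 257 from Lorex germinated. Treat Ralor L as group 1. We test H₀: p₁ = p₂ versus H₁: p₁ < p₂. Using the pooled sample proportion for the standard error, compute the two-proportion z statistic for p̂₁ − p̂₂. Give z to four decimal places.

z = 1.4493

p̂₁ = 109/144 = 0.756944, p̂₂ = 177/257 = 0.688716.
Pooled p̂ = (109+177)/(144+257) = 286/401 = 0.713217.
SE = √(0.204539 × 0.0108355) = 0.047077.
z = (0.756944 − 0.688716)/0.047077 = 0.068228/0.047077 = 1.4493.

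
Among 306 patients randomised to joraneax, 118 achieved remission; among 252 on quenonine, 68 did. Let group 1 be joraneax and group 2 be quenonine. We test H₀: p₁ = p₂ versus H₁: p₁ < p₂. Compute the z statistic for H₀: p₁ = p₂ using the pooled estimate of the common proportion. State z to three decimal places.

z = 2.887

p̂₁ = 118/306 ≈ 0.38562, p̂₂ = 68/252 ≈ 0.26984.
Pooled p̂ = (118+68)/(306+252) = 186/558 = 0.33333.
SE = √(p̂(1−p̂)(1/n₁+1/n₂)) = √(0.33333·0.66667·0.00723623) = √(0.00160805) = 0.04010.
z = (0.38562 − 0.26984)/0.04010 = 0.11578/0.04010 = 2.887.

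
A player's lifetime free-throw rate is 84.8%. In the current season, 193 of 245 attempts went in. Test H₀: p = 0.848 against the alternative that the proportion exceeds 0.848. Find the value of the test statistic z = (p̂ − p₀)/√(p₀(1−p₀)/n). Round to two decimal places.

z = -2.63

p̂ = 193/245 = 0.7878.
Standard error under H₀: √(0.848×0.152/245) = 0.0229.
z = (0.7878 − 0.848)/0.0229 = -0.0602/0.0229 = -2.63.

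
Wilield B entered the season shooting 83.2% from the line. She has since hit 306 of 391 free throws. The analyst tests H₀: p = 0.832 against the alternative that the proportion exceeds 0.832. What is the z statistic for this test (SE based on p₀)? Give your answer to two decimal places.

z = -2.61

p̂ = 306/391 ≈ 0.7826.
Standard error under H₀: √(0.832×0.168/391) = 0.0189.
z = (0.7826 − 0.832)/0.0189 = -0.0494/0.0189 = -2.61.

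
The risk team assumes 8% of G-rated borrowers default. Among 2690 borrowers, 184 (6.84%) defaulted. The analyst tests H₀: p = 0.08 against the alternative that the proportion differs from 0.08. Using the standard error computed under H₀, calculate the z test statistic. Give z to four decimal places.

p̂ = 184/2690 ≈ 0.068401.
Under H₀, SE = √(0.08·0.92/2690) = √(2.73606e-05) = 0.005231.
z = (0.068401 − 0.08)/0.005231 = -0.011599/0.005231 = -2.2174.

z = -2.2174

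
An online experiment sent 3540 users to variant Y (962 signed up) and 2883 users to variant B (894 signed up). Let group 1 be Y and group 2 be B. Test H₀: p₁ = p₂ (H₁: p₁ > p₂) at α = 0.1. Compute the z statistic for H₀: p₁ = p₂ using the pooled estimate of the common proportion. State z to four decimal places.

z = -3.3718

p̂₁ = 962/3540 = 0.2717514, p̂₂ = 894/2883 = 0.3100937.
Pooled p̂ = (962+894)/(3540+2883) = 1856/6423 = 0.2889615.
SE = √(p̂(1−p̂)(1/n₁+1/n₂)) = √(0.2889615·0.7110385·0.000629347) = √(0.000129307) = 0.0113713.
z = (0.2717514 − 0.3100937)/0.0113713 = -0.0383423/0.0113713 = -3.3718.
p-value = P(Z > -3.372) ≈ 0.9996, so at α = 0.1 we fail to reject H₀.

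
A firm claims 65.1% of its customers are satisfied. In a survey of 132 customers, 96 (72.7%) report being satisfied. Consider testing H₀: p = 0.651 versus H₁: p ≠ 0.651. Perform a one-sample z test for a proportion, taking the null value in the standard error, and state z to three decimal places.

p̂ = 96/132 = 0.72727.
Standard error under H₀: √(0.651×0.349/132) = 0.04149.
z = (0.72727 − 0.651)/0.04149 = 0.07627/0.04149 = 1.838.

z = 1.838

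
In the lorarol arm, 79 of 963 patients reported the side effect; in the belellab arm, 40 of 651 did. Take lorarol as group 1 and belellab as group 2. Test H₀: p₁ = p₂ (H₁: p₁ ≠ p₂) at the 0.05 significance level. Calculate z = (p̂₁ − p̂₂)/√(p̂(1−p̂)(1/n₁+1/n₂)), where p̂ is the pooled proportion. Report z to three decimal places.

p̂₁ = 79/963 ≈ 0.082035, p̂₂ = 40/651 ≈ 0.061444.
Pooled p̂ = (79+40)/(963+651) = 119/1614 = 0.073730.
SE = √(0.0682938 × 0.00257452) = 0.013260.
z = (0.082035 − 0.061444)/0.013260 = 0.020591/0.013260 = 1.553.
Two-sided p-value ≈ 2·Φ(−1.553) = 0.1204; since p > α = 0.05, fail to reject H₀.

z = 1.553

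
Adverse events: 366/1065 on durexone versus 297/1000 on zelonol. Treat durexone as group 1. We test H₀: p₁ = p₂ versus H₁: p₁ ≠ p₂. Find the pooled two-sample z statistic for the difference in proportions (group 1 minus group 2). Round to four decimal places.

p̂₁ = 366/1065 = 0.343662, p̂₂ = 297/1000 = 0.297000.
Pooled p̂ = (366+297)/(1065+1000) = 663/2065 = 0.321065.
SE = √(p̂(1−p̂)(1/n₁+1/n₂)) = √(0.321065·0.678935·0.00193897) = √(0.000422661) = 0.020559.
z = (0.343662 − 0.297000)/0.020559 = 0.046662/0.020559 = 2.2697.

z = 2.2697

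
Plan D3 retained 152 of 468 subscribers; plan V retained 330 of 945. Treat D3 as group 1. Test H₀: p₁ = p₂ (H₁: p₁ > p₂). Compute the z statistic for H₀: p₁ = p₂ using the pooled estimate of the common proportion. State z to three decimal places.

z = -0.911

p̂₁ = 152/468 ≈ 0.32479, p̂₂ = 330/945 ≈ 0.34921.
Pooled p̂ = (152+330)/(468+945) = 482/1413 = 0.34112.
SE = √(0.224757 × 0.00319495) = 0.02680.
z = (0.32479 − 0.34921)/0.02680 = -0.02442/0.02680 = -0.911.
p-value = P(Z > -0.911) ≈ 0.8189.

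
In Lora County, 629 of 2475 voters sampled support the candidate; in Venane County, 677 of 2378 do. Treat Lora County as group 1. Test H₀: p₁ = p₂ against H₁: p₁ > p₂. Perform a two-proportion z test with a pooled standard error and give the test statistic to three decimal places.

p̂₁ = 629/2475 ≈ 0.254141, p̂₂ = 677/2378 ≈ 0.284693.
Pooled p̂ = (629+677)/(2475+2378) = 1306/4853 = 0.269112.
SE = √(0.196691 × 0.000824562) = 0.012735.
z = (0.254141 − 0.284693)/0.012735 = -0.030552/0.012735 = -2.399.
p-value = P(Z > -2.399) ≈ 0.9918.

z = -2.399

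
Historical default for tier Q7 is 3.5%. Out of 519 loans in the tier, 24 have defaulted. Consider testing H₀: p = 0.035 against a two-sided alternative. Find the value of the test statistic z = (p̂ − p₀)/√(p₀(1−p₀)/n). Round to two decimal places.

z = 1.39

p̂ = 24/519 = 0.04624.
Standard error under H₀: √(0.035×0.965/519) = 0.00807.
z = (0.04624 − 0.035)/0.00807 = 0.01124/0.00807 = 1.39.
p-value = 2·P(Z > 1.394) ≈ 0.1634.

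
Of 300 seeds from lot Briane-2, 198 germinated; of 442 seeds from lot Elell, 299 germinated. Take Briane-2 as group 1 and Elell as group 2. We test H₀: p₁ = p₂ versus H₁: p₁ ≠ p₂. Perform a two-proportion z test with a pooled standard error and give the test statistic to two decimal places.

p̂₁ = 198/300 ≈ 0.6600, p̂₂ = 299/442 ≈ 0.6765.
Pooled p̂ = (198+299)/(300+442) = 497/742 = 0.6698.
SE = √(0.221164 × 0.00559578) = 0.0352.
z = (0.6600 − 0.6765)/0.0352 = -0.0165/0.0352 = -0.47.
Two-sided p-value ≈ 2·Φ(−0.468) = 0.6396.

z = -0.47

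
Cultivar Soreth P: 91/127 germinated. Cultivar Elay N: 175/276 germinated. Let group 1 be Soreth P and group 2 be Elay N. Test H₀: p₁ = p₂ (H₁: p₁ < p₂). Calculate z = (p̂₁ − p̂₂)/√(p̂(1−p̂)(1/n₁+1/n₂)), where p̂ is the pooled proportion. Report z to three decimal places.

p̂₁ = 91/127 ≈ 0.71654, p̂₂ = 175/276 ≈ 0.63406.
Pooled p̂ = (91+175)/(127+276) = 266/403 = 0.66005.
SE = √(0.224384 × 0.0114972) = 0.05079.
z = (0.71654 − 0.63406)/0.05079 = 0.08248/0.05079 = 1.624.
p-value = P(Z < 1.624) ≈ 0.9478.

z = 1.624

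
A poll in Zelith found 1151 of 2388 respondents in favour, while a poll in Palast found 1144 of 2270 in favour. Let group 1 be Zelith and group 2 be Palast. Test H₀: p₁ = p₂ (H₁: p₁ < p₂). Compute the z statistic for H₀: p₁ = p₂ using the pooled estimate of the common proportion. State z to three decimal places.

p̂₁ = 1151/2388 = 0.48199, p̂₂ = 1144/2270 = 0.50396.
Pooled p̂ = (1151+1144)/(2388+2270) = 2295/4658 = 0.49270.
SE = √(0.249947 × 0.000859289) = 0.01466.
z = (0.48199 − 0.50396)/0.01466 = -0.02197/0.01466 = -1.499.
p-value = P(Z < -1.499) ≈ 0.0669.

z = -1.499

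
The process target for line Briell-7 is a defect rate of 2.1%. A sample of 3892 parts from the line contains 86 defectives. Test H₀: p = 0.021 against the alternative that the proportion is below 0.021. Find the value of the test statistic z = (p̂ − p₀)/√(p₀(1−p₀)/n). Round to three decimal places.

z = 0.477

p̂ = 86/3892 = 0.022097.
SE = √(p₀(1−p₀)/n) = √(0.020559/3892) = 0.002298.
z = (0.022097 − 0.021)/0.002298 = 0.001097/0.002298 = 0.477.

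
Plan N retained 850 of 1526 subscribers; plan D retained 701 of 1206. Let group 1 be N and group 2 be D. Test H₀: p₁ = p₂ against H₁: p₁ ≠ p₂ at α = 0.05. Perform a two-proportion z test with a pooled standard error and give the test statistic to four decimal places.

p̂₁ = 850/1526 ≈ 0.557012, p̂₂ = 701/1206 ≈ 0.581260.
Pooled p̂ = (850+701)/(1526+1206) = 1551/2732 = 0.567716.
SE = √(p̂(1−p̂)(1/n₁+1/n₂)) = √(0.567716·0.432284·0.0014845) = √(0.000364317) = 0.019087.
z = (0.557012 − 0.581260)/0.019087 = -0.024248/0.019087 = -1.2704.
Two-sided p-value ≈ 2·Φ(−1.270) = 0.2039; since p > α = 0.05, fail to reject H₀.

z = -1.2704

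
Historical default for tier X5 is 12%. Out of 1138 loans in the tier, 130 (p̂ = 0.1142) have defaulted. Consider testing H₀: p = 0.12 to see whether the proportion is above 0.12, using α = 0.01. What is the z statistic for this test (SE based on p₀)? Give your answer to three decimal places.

z = -0.598

p̂ = 130/1138 ≈ 0.11424.
Under H₀, SE = √(0.12·0.88/1138) = √(9.27944e-05) = 0.00963.
z = (0.11424 − 0.12)/0.00963 = -0.00576/0.00963 = -0.598.
p-value = P(Z > -0.598) ≈ 0.7252; since p > α = 0.01, fail to reject H₀.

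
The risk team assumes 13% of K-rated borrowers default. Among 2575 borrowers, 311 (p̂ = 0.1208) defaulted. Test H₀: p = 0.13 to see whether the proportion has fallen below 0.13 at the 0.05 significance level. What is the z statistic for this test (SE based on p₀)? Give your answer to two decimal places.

z = -1.39

p̂ = 311/2575 ≈ 0.1208.
Standard error under H₀: √(0.13×0.87/2575) = 0.0066.
z = (0.1208 − 0.13)/0.0066 = -0.0092/0.0066 = -1.39.
p-value = P(Z < -1.392) ≈ 0.0820; since p > α = 0.05, fail to reject H₀.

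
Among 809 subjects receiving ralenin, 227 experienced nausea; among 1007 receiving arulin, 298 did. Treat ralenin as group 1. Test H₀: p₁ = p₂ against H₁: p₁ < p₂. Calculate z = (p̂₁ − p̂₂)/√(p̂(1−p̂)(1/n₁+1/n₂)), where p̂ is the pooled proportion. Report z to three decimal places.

z = -0.716

p̂₁ = 227/809 ≈ 0.2805933, p̂₂ = 298/1007 ≈ 0.2959285.
Pooled p̂ = (227+298)/(809+1007) = 525/1816 = 0.2890969.
SE = √(p̂(1−p̂)(1/n₁+1/n₂)) = √(0.2890969·0.7109031·0.00222914) = √(0.000458133) = 0.0214040.
z = (0.2805933 − 0.2959285)/0.0214040 = -0.0153352/0.0214040 = -0.716.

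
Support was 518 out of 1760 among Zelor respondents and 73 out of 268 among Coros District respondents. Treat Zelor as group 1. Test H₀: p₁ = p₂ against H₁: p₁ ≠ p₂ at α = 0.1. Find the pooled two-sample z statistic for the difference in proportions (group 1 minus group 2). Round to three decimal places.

p̂₁ = 518/1760 ≈ 0.29432, p̂₂ = 73/268 ≈ 0.27239.
Pooled p̂ = (518+73)/(1760+268) = 591/2028 = 0.29142.
SE = √(0.206494 × 0.00429953) = 0.02980.
z = (0.29432 − 0.27239)/0.02980 = 0.02193/0.02980 = 0.736.
Two-sided p-value ≈ 2·Φ(−0.736) = 0.4617, so at α = 0.1 we fail to reject H₀.

z = 0.736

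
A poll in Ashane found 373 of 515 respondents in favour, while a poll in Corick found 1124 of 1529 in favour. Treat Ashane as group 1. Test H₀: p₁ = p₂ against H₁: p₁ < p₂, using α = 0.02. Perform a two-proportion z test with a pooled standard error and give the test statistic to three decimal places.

p̂₁ = 373/515 ≈ 0.72427, p̂₂ = 1124/1529 ≈ 0.73512.
Pooled p̂ = (373+1124)/(515+1529) = 1497/2044 = 0.73239.
SE = √(0.195996 × 0.00259577) = 0.02256.
z = (0.72427 − 0.73512)/0.02256 = -0.01085/0.02256 = -0.481.
p-value = P(Z < -0.481) ≈ 0.3153, so at α = 0.02 we fail to reject H₀.

z = -0.481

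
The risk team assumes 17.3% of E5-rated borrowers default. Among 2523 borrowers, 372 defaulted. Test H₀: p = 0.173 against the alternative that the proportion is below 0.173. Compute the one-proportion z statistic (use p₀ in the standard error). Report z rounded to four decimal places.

p̂ = 372/2523 = 0.1474435.
SE = √(p₀(1−p₀)/n) = √(0.14307/2523) = 0.0075304.
z = (0.1474435 − 0.173)/0.0075304 = -0.0255565/0.0075304 = -3.3938.
p-value = P(Z < -3.394) ≈ 0.0003.

z = -3.3938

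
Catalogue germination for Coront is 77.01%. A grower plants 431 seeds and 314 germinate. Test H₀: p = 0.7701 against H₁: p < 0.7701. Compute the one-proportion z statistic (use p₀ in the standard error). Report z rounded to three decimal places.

z = -2.051

p̂ = 314/431 = 0.728538.
SE = √(p₀(1−p₀)/n) = √(0.17705/431) = 0.020268.
z = (0.728538 − 0.7701)/0.020268 = -0.041562/0.020268 = -2.051.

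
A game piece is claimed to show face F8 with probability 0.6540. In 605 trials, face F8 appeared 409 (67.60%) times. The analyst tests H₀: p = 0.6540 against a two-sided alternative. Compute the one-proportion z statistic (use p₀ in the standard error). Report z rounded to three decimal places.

p̂ = 409/605 = 0.67603.
Under H₀, SE = √(0.654·0.346/605) = √(0.000374023) = 0.01934.
z = (0.67603 − 0.654)/0.01934 = 0.02203/0.01934 = 1.139.

z = 1.139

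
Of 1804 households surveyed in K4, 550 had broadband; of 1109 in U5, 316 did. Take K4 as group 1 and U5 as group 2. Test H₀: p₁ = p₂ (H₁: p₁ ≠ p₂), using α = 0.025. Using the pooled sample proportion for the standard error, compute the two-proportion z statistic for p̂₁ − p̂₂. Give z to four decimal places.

p̂₁ = 550/1804 ≈ 0.304878, p̂₂ = 316/1109 ≈ 0.284941.
Pooled p̂ = (550+316)/(1804+1109) = 866/2913 = 0.297288.
SE = √(p̂(1−p̂)(1/n₁+1/n₂)) = √(0.297288·0.702712·0.00145604) = √(0.000304178) = 0.017441.
z = (0.304878 − 0.284941)/0.017441 = 0.019937/0.017441 = 1.1431.
Two-sided p-value ≈ 2·Φ(−1.143) = 0.2530. With α = 0.025, fail to reject H₀.

z = 1.1431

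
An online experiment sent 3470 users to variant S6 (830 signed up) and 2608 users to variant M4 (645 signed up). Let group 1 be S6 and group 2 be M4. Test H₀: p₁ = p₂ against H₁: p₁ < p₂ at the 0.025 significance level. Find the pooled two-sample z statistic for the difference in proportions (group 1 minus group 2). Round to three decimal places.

p̂₁ = 830/3470 = 0.239193, p̂₂ = 645/2608 = 0.247316.
Pooled p̂ = (830+645)/(3470+2608) = 1475/6078 = 0.242679.
SE = √(p̂(1−p̂)(1/n₁+1/n₂)) = √(0.242679·0.757321·0.00067162) = √(0.000123434) = 0.011110.
z = (0.239193 − 0.247316)/0.011110 = -0.008123/0.011110 = -0.731.
p-value = P(Z < -0.731) ≈ 0.2324, so at α = 0.025 we fail to reject H₀.

z = -0.731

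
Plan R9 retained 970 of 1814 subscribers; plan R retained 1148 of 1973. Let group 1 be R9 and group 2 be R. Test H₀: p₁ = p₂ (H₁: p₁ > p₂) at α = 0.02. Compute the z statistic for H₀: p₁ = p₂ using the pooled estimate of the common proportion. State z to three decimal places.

p̂₁ = 970/1814 ≈ 0.53473, p̂₂ = 1148/1973 ≈ 0.58186.
Pooled p̂ = (970+1148)/(1814+1973) = 2118/3787 = 0.55928.
SE = √(0.246486 × 0.00105811) = 0.01615.
z = (0.53473 − 0.58186)/0.01615 = -0.04713/0.01615 = -2.918.
p-value = P(Z > -2.918) ≈ 0.9982. With α = 0.02, fail to reject H₀.

z = -2.918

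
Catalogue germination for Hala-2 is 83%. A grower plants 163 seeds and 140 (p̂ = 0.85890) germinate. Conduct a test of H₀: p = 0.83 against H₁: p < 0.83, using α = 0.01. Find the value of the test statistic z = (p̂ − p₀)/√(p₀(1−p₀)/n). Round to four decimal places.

z = 0.9821

p̂ = 140/163 = 0.858896.
Standard error under H₀: √(0.83×0.17/163) = 0.029422.
z = (0.858896 − 0.83)/0.029422 = 0.028896/0.029422 = 0.9821.
p-value = P(Z < 0.982) ≈ 0.8370. With α = 0.01, fail to reject H₀.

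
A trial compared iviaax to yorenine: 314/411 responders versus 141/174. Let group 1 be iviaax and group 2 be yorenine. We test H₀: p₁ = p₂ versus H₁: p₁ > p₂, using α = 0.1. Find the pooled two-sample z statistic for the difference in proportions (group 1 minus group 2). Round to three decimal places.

p̂₁ = 314/411 ≈ 0.76399, p̂₂ = 141/174 ≈ 0.81034.
Pooled p̂ = (314+141)/(411+174) = 455/585 = 0.77778.
SE = √(p̂(1−p̂)(1/n₁+1/n₂)) = √(0.77778·0.22222·0.00818022) = √(0.00141386) = 0.03760.
z = (0.76399 − 0.81034)/0.03760 = -0.04635/0.03760 = -1.233.
p-value = P(Z > -1.233) ≈ 0.8912, so at α = 0.1 we fail to reject H₀.

z = -1.233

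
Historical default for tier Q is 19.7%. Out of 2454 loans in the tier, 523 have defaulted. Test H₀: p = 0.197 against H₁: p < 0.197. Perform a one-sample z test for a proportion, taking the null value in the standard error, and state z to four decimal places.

z = 2.0079

p̂ = 523/2454 ≈ 0.2131214.
SE = √(p₀(1−p₀)/n) = √(0.15819/2454) = 0.0080289.
z = (0.2131214 − 0.197)/0.0080289 = 0.0161214/0.0080289 = 2.0079.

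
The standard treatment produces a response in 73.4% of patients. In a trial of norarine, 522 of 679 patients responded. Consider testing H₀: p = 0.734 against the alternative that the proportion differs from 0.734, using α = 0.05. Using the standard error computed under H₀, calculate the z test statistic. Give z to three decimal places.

z = 2.051

p̂ = 522/679 = 0.76878.
SE = √(p₀(1−p₀)/n) = √(0.19524/679) = 0.01696.
z = (0.76878 − 0.734)/0.01696 = 0.03478/0.01696 = 2.051.
p-value = 2·P(Z > 2.051) ≈ 0.0403. With α = 0.05, reject H₀.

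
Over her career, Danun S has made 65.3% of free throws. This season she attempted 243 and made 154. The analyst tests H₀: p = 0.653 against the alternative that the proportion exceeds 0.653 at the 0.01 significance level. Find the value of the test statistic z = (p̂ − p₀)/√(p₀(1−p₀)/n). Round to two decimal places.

z = -0.63

p̂ = 154/243 ≈ 0.6337.
SE = √(p₀(1−p₀)/n) = √(0.22659/243) = 0.0305.
z = (0.6337 − 0.653)/0.0305 = -0.0193/0.0305 = -0.63.
p-value = P(Z > -0.631) ≈ 0.7358; since p > α = 0.01, fail to reject H₀.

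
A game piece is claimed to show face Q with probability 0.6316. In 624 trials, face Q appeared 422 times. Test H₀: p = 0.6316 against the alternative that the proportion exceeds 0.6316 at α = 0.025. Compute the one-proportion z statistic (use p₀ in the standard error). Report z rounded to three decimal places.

z = 2.314

p̂ = 422/624 = 0.67628.
Standard error under H₀: √(0.6316×0.3684/624) = 0.01931.
z = (0.67628 − 0.6316)/0.01931 = 0.04468/0.01931 = 2.314.
p-value = P(Z > 2.314) ≈ 0.0103; since p < α = 0.025, reject H₀.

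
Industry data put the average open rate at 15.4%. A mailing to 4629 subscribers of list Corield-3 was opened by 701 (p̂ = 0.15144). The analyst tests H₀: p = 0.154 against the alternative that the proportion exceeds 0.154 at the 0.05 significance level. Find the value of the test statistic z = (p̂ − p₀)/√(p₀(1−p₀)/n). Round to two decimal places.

p̂ = 701/4629 = 0.15144.
Standard error under H₀: √(0.154×0.846/4629) = 0.00531.
z = (0.15144 − 0.154)/0.00531 = -0.00256/0.00531 = -0.48.
p-value = P(Z > -0.483) ≈ 0.6855; since p > α = 0.05, fail to reject H₀.

z = -0.48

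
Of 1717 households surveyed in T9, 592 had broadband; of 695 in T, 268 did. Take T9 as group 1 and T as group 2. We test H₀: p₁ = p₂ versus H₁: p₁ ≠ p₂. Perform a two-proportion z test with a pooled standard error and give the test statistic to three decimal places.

p̂₁ = 592/1717 = 0.34479, p̂₂ = 268/695 = 0.38561.
Pooled p̂ = (592+268)/(1717+695) = 860/2412 = 0.35655.
SE = √(p̂(1−p̂)(1/n₁+1/n₂)) = √(0.35655·0.64345·0.00202126) = √(0.000463722) = 0.02153.
z = (0.34479 − 0.38561)/0.02153 = -0.04082/0.02153 = -1.896.

z = -1.896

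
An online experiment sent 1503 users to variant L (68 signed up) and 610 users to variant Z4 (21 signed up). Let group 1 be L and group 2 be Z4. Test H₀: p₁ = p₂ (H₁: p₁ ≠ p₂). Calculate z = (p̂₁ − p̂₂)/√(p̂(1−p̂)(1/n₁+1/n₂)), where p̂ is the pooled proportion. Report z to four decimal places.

z = 1.1217

p̂₁ = 68/1503 ≈ 0.045243, p̂₂ = 21/610 ≈ 0.034426.
Pooled p̂ = (68+21)/(1503+610) = 89/2113 = 0.042120.
SE = √(p̂(1−p̂)(1/n₁+1/n₂)) = √(0.042120·0.957880·0.00230468) = √(9.29849e-05) = 0.009643.
z = (0.045243 − 0.034426)/0.009643 = 0.010817/0.009643 = 1.1217.
Two-sided p-value ≈ 2·Φ(−1.122) = 0.2620.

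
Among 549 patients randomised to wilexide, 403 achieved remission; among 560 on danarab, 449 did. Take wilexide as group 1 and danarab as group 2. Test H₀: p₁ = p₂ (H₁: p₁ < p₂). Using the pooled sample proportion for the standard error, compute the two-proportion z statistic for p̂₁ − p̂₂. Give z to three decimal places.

z = -2.672

p̂₁ = 403/549 = 0.734062, p̂₂ = 449/560 = 0.801786.
Pooled p̂ = (403+449)/(549+560) = 852/1109 = 0.768260.
SE = √(0.178037 × 0.00360721) = 0.025342.
z = (0.734062 − 0.801786)/0.025342 = -0.067724/0.025342 = -2.672.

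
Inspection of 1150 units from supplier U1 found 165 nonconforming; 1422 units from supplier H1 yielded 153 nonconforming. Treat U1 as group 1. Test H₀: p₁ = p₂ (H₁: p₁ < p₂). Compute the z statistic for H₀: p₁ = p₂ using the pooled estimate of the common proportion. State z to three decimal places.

z = 2.749

p̂₁ = 165/1150 = 0.143478, p̂₂ = 153/1422 = 0.107595.
Pooled p̂ = (165+153)/(1150+1422) = 318/2572 = 0.123639.
SE = √(p̂(1−p̂)(1/n₁+1/n₂)) = √(0.123639·0.876361·0.0015728) = √(0.000170417) = 0.013054.
z = (0.143478 − 0.107595)/0.013054 = 0.035883/0.013054 = 2.749.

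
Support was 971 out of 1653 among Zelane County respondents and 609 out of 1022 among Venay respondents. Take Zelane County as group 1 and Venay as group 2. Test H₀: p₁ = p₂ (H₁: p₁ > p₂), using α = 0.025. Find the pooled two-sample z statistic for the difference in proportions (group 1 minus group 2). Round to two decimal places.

p̂₁ = 971/1653 = 0.5874, p̂₂ = 609/1022 = 0.5959.
Pooled p̂ = (971+609)/(1653+1022) = 1580/2675 = 0.5907.
SE = √(0.241782 × 0.00158343) = 0.0196.
z = (0.5874 − 0.5959)/0.0196 = -0.0085/0.0196 = -0.43.
p-value = P(Z > -0.433) ≈ 0.6675. With α = 0.025, fail to reject H₀.

z = -0.43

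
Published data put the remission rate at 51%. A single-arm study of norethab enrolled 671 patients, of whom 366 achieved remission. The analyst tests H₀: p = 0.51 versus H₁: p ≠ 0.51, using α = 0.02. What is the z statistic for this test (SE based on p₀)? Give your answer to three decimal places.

z = 1.837

p̂ = 366/671 ≈ 0.54545.
Standard error under H₀: √(0.51×0.49/671) = 0.01930.
z = (0.54545 − 0.51)/0.01930 = 0.03545/0.01930 = 1.837.
Two-sided p-value ≈ 2·Φ(−1.837) = 0.0662. With α = 0.02, fail to reject H₀.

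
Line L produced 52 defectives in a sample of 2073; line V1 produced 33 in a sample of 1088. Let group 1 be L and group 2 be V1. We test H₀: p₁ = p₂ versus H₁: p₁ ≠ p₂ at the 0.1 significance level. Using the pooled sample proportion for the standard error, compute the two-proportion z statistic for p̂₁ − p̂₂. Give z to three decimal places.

z = -0.866

p̂₁ = 52/2073 = 0.02508, p̂₂ = 33/1088 = 0.03033.
Pooled p̂ = (52+33)/(2073+1088) = 85/3161 = 0.02689.
SE = √(p̂(1−p̂)(1/n₁+1/n₂)) = √(0.02689·0.97311·0.00140151) = √(3.66735e-05) = 0.00606.
z = (0.02508 − 0.03033)/0.00606 = -0.00525/0.00606 = -0.866.
p-value = 2·P(Z > 0.866) ≈ 0.3863. With α = 0.1, fail to reject H₀.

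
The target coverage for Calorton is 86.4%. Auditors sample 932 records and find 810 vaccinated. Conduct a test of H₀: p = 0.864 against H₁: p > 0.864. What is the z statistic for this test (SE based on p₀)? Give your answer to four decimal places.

z = 0.4541

p̂ = 810/932 = 0.869099.
SE = √(p₀(1−p₀)/n) = √(0.1175/932) = 0.011228.
z = (0.869099 − 0.864)/0.011228 = 0.005099/0.011228 = 0.4541.
p-value = P(Z > 0.454) ≈ 0.3249.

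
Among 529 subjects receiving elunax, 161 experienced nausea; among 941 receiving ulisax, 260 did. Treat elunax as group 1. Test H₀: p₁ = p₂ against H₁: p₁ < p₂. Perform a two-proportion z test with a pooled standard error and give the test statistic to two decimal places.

z = 1.14

p̂₁ = 161/529 = 0.3043, p̂₂ = 260/941 = 0.2763.
Pooled p̂ = (161+260)/(529+941) = 421/1470 = 0.2864.
SE = √(p̂(1−p̂)(1/n₁+1/n₂)) = √(0.2864·0.7136·0.00295306) = √(0.000603525) = 0.0246.
z = (0.3043 − 0.2763)/0.0246 = 0.0280/0.0246 = 1.14.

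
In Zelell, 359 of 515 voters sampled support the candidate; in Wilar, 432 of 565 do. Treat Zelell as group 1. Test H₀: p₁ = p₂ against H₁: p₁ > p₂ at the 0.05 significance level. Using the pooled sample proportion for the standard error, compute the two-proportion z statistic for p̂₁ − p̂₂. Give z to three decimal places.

p̂₁ = 359/515 = 0.69709, p̂₂ = 432/565 = 0.76460.
Pooled p̂ = (359+432)/(515+565) = 791/1080 = 0.73241.
SE = √(0.195987 × 0.00371166) = 0.02697.
z = (0.69709 − 0.76460)/0.02697 = -0.06751/0.02697 = -2.503.
p-value = P(Z > -2.503) ≈ 0.9938, so at α = 0.05 we fail to reject H₀.

z = -2.503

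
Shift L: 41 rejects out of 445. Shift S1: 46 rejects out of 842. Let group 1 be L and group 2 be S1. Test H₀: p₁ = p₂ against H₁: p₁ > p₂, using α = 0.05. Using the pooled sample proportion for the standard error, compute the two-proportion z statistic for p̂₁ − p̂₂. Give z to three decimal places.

p̂₁ = 41/445 ≈ 0.09213, p̂₂ = 46/842 ≈ 0.05463.
Pooled p̂ = (41+46)/(445+842) = 87/1287 = 0.06760.
SE = √(p̂(1−p̂)(1/n₁+1/n₂)) = √(0.06760·0.93240·0.00343484) = √(0.000216496) = 0.01471.
z = (0.09213 − 0.05463)/0.01471 = 0.03750/0.01471 = 2.549.
p-value = P(Z > 2.549) ≈ 0.0054; since p < α = 0.05, reject H₀.

z = 2.549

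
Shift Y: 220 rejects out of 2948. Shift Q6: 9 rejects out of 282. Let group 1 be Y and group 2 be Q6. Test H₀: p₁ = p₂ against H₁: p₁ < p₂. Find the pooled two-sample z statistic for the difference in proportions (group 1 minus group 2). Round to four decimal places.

z = 2.6699

p̂₁ = 220/2948 = 0.0746269, p̂₂ = 9/282 = 0.0319149.
Pooled p̂ = (220+9)/(2948+282) = 229/3230 = 0.0708978.
SE = √(0.0658713 × 0.00388531) = 0.0159978.
z = (0.0746269 − 0.0319149)/0.0159978 = 0.0427120/0.0159978 = 2.6699.
p-value = P(Z < 2.670) ≈ 0.9962.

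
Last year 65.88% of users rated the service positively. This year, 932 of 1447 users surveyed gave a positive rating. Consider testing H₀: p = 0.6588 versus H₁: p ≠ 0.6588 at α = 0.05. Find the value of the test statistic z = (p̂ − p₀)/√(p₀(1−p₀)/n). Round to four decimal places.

z = -1.1801

p̂ = 932/1447 ≈ 0.644091.
Standard error under H₀: √(0.6588×0.3412/1447) = 0.012464.
z = (0.644091 − 0.6588)/0.012464 = -0.014709/0.012464 = -1.1801.
p-value = 2·P(Z > 1.180) ≈ 0.2379; since p > α = 0.05, fail to reject H₀.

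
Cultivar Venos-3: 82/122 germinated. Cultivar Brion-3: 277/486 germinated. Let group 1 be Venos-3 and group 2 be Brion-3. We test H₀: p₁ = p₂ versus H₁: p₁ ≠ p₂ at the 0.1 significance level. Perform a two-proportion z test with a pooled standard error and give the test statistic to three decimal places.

z = 2.052

p̂₁ = 82/122 ≈ 0.67213, p̂₂ = 277/486 ≈ 0.56996.
Pooled p̂ = (82+277)/(122+486) = 359/608 = 0.59046.
SE = √(0.241817 × 0.0102543) = 0.04980.
z = (0.67213 − 0.56996)/0.04980 = 0.10217/0.04980 = 2.052.
p-value = 2·P(Z > 2.052) ≈ 0.0402; since p < α = 0.1, reject H₀.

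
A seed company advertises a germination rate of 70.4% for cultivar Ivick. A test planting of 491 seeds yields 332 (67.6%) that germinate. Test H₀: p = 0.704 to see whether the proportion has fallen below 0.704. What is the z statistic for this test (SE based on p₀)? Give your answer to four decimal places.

z = -1.3508

p̂ = 332/491 ≈ 0.6761711.
SE = √(p₀(1−p₀)/n) = √(0.20838/491) = 0.0206011.
z = (0.6761711 − 0.704)/0.0206011 = -0.0278289/0.0206011 = -1.3508.
p-value = P(Z < -1.351) ≈ 0.0884.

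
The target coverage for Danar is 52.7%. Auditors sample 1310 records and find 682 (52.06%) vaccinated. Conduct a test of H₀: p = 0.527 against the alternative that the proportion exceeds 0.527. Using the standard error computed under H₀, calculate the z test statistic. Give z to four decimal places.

p̂ = 682/1310 ≈ 0.520611.
SE = √(p₀(1−p₀)/n) = √(0.24927/1310) = 0.013794.
z = (0.520611 − 0.527)/0.013794 = -0.006389/0.013794 = -0.4632.
p-value = P(Z > -0.463) ≈ 0.6784.

z = -0.4632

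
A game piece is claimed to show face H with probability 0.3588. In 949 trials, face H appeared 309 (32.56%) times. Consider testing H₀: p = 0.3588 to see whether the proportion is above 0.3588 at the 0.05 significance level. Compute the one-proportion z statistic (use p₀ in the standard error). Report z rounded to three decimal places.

z = -2.132

p̂ = 309/949 ≈ 0.32561.
SE = √(p₀(1−p₀)/n) = √(0.23006/949) = 0.01557.
z = (0.32561 − 0.3588)/0.01557 = -0.03319/0.01557 = -2.132.
p-value = P(Z > -2.132) ≈ 0.9835. With α = 0.05, fail to reject H₀.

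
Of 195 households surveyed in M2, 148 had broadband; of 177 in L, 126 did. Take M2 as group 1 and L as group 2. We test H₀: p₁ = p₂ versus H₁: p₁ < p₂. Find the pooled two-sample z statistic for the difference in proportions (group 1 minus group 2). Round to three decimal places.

p̂₁ = 148/195 = 0.75897, p̂₂ = 126/177 = 0.71186.
Pooled p̂ = (148+126)/(195+177) = 274/372 = 0.73656.
SE = √(0.19404 × 0.0107779) = 0.04573.
z = (0.75897 − 0.71186)/0.04573 = 0.04711/0.04573 = 1.030.
p-value = P(Z < 1.030) ≈ 0.8485.

z = 1.030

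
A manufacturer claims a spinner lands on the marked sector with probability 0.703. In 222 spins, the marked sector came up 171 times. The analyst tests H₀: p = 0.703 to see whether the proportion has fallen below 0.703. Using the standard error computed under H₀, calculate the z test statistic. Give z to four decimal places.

p̂ = 171/222 = 0.770270.
Standard error under H₀: √(0.703×0.297/222) = 0.030668.
z = (0.770270 − 0.703)/0.030668 = 0.067270/0.030668 = 2.1935.

z = 2.1935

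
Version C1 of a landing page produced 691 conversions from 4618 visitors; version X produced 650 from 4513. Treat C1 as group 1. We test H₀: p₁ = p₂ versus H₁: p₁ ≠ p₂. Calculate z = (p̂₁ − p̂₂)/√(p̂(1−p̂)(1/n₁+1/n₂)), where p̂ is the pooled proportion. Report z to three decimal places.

z = 0.756

p̂₁ = 691/4618 = 0.14963, p̂₂ = 650/4513 = 0.14403.
Pooled p̂ = (691+650)/(4618+4513) = 1341/9131 = 0.14686.
SE = √(p̂(1−p̂)(1/n₁+1/n₂)) = √(0.14686·0.85314·0.000438126) = √(5.48945e-05) = 0.00741.
z = (0.14963 − 0.14403)/0.00741 = 0.00560/0.00741 = 0.756.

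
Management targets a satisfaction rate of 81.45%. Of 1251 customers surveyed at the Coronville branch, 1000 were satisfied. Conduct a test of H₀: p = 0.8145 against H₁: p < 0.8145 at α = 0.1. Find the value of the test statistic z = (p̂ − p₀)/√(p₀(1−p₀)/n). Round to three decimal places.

z = -1.378

p̂ = 1000/1251 = 0.79936.
Standard error under H₀: √(0.8145×0.1855/1251) = 0.01099.
z = (0.79936 − 0.8145)/0.01099 = -0.01514/0.01099 = -1.378.
p-value = P(Z < -1.378) ≈ 0.0842. With α = 0.1, reject H₀.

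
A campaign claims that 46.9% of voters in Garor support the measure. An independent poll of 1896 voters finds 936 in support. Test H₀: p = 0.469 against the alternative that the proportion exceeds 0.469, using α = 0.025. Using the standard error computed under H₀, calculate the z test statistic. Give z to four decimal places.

p̂ = 936/1896 = 0.493671.
Under H₀, SE = √(0.469·0.531/1896) = √(0.00013135) = 0.011461.
z = (0.493671 − 0.469)/0.011461 = 0.024671/0.011461 = 2.1526.
p-value = P(Z > 2.153) ≈ 0.0157. With α = 0.025, reject H₀.

z = 2.1526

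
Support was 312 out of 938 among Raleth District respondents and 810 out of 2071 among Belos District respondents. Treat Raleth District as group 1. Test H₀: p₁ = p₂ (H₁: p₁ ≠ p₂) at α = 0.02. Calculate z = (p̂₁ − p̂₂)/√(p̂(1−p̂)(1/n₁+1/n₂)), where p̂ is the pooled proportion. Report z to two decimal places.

z = -3.07

p̂₁ = 312/938 ≈ 0.33262, p̂₂ = 810/2071 ≈ 0.39112.
Pooled p̂ = (312+810)/(938+2071) = 1122/3009 = 0.37288.
SE = √(0.233841 × 0.00154896) = 0.01903.
z = (0.33262 − 0.39112)/0.01903 = -0.05850/0.01903 = -3.07.
Two-sided p-value ≈ 2·Φ(−3.073) = 0.0021. With α = 0.02, reject H₀.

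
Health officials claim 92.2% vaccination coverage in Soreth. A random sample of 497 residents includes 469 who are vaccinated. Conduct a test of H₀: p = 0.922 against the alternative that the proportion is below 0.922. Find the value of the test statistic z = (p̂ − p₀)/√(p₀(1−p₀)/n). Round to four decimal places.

z = 1.8008

p̂ = 469/497 ≈ 0.943662.
Standard error under H₀: √(0.922×0.078/497) = 0.012029.
z = (0.943662 − 0.922)/0.012029 = 0.021662/0.012029 = 1.8008.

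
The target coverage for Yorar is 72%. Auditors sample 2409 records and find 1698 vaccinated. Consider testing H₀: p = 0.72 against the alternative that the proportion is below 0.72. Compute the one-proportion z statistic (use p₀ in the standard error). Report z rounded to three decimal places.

p̂ = 1698/2409 = 0.70486.
SE = √(p₀(1−p₀)/n) = √(0.2016/2409) = 0.00915.
z = (0.70486 − 0.72)/0.00915 = -0.01514/0.00915 = -1.655.
p-value = P(Z < -1.655) ≈ 0.0489.

z = -1.655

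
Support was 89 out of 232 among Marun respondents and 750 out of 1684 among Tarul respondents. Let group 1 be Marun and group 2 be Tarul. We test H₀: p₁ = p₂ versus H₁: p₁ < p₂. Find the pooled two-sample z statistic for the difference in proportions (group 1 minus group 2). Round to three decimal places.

p̂₁ = 89/232 ≈ 0.38362, p̂₂ = 750/1684 ≈ 0.44537.
Pooled p̂ = (89+750)/(232+1684) = 839/1916 = 0.43789.
SE = √(p̂(1−p̂)(1/n₁+1/n₂)) = √(0.43789·0.56211·0.00490417) = √(0.00120712) = 0.03474.
z = (0.38362 − 0.44537)/0.03474 = -0.06175/0.03474 = -1.777.

z = -1.777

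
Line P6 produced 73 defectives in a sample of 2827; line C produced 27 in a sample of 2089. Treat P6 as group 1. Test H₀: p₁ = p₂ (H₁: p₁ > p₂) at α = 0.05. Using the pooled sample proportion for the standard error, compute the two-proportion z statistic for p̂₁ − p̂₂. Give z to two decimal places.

z = 3.17

p̂₁ = 73/2827 = 0.02582, p̂₂ = 27/2089 = 0.01292.
Pooled p̂ = (73+27)/(2827+2089) = 100/4916 = 0.02034.
SE = √(p̂(1−p̂)(1/n₁+1/n₂)) = √(0.02034·0.97966·0.00083243) = √(1.65886e-05) = 0.00407.
z = (0.02582 − 0.01292)/0.00407 = 0.01290/0.00407 = 3.17.
p-value = P(Z > 3.167) ≈ 0.0008, so at α = 0.05 we reject H₀.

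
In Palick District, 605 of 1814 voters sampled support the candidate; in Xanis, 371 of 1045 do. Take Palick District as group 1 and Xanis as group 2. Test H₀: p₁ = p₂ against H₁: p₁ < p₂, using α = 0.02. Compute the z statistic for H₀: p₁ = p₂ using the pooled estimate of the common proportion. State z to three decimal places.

z = -1.168

p̂₁ = 605/1814 = 0.33352, p̂₂ = 371/1045 = 0.35502.
Pooled p̂ = (605+371)/(1814+1045) = 976/2859 = 0.34138.
SE = √(0.224839 × 0.00150821) = 0.01841.
z = (0.33352 − 0.35502)/0.01841 = -0.02150/0.01841 = -1.168.
p-value = P(Z < -1.168) ≈ 0.1214, so at α = 0.02 we fail to reject H₀.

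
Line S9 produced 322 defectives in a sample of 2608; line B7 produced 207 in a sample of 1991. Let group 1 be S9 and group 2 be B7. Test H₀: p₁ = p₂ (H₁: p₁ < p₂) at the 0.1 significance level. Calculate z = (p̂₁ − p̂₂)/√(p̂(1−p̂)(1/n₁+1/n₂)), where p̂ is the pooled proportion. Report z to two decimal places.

z = 2.05

p̂₁ = 322/2608 = 0.1235, p̂₂ = 207/1991 = 0.1040.
Pooled p̂ = (322+207)/(2608+1991) = 529/4599 = 0.1150.
SE = √(0.101794 × 0.000885696) = 0.0095.
z = (0.1235 − 0.1040)/0.0095 = 0.0195/0.0095 = 2.05.
p-value = P(Z < 2.054) ≈ 0.9800, so at α = 0.1 we fail to reject H₀.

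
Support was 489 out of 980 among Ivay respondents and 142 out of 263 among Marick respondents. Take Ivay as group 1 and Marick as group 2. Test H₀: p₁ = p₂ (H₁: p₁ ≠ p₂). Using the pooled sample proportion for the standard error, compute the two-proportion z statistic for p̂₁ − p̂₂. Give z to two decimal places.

p̂₁ = 489/980 ≈ 0.4990, p̂₂ = 142/263 ≈ 0.5399.
Pooled p̂ = (489+142)/(980+263) = 631/1243 = 0.5076.
SE = √(0.249942 × 0.00482269) = 0.0347.
z = (0.4990 − 0.5399)/0.0347 = -0.0409/0.0347 = -1.18.
Two-sided p-value ≈ 2·Φ(−1.179) = 0.2383.

z = -1.18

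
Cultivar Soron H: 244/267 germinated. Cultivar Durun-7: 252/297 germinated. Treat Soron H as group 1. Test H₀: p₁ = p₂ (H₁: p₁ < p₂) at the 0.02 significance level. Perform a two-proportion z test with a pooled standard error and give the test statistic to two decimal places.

z = 2.38

p̂₁ = 244/267 ≈ 0.9139, p̂₂ = 252/297 ≈ 0.8485.
Pooled p̂ = (244+252)/(267+297) = 496/564 = 0.8794.
SE = √(p̂(1−p̂)(1/n₁+1/n₂)) = √(0.8794·0.1206·0.00711232) = √(0.000754126) = 0.0275.
z = (0.9139 − 0.8485)/0.0275 = 0.0654/0.0275 = 2.38.
p-value = P(Z < 2.381) ≈ 0.9914; since p > α = 0.02, fail to reject H₀.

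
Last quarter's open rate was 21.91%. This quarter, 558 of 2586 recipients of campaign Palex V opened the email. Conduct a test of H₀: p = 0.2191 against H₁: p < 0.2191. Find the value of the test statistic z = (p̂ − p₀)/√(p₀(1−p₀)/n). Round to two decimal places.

z = -0.41

p̂ = 558/2586 = 0.2158.
SE = √(p₀(1−p₀)/n) = √(0.1711/2586) = 0.0081.
z = (0.2158 − 0.2191)/0.0081 = -0.0033/0.0081 = -0.41.
p-value = P(Z < -0.408) ≈ 0.3415.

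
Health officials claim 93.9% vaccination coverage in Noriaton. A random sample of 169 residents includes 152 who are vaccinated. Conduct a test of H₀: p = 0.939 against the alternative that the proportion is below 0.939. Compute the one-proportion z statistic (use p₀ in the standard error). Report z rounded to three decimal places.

z = -2.151

p̂ = 152/169 ≈ 0.899408.
SE = √(p₀(1−p₀)/n) = √(0.057279/169) = 0.018410.
z = (0.899408 − 0.939)/0.018410 = -0.039592/0.018410 = -2.151.
p-value = P(Z < -2.151) ≈ 0.0158.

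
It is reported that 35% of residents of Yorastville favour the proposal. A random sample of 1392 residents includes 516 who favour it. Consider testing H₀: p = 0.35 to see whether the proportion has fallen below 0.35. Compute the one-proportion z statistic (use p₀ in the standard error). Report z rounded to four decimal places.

p̂ = 516/1392 ≈ 0.370690.
Standard error under H₀: √(0.35×0.65/1392) = 0.012784.
z = (0.370690 − 0.35)/0.012784 = 0.020690/0.012784 = 1.6184.

z = 1.6184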